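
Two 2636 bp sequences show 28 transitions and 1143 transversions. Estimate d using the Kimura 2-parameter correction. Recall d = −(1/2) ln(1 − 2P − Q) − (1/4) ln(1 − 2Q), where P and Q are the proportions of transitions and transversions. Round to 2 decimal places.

0.81

P = 28/2636 ≈ 0.010622 and Q = 1143/2636 ≈ 0.433612.
Under the Kimura two-parameter model, d = −½ ln(1 − 2P − Q) − ¼ ln(1 − 2Q).
1 − 2P − Q = 0.545144, giving −½ ln(0.545144) = 0.303353.
1 − 2Q = 0.132776, giving −¼ ln(0.132776) = 0.504773.
d = 0.303353 + 0.504773 = 0.808126.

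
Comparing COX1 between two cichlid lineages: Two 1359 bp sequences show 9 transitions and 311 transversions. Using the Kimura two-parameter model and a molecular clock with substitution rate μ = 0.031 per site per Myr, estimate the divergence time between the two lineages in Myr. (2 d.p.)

P = 9/1359 ≈ 0.006623 and Q = 311/1359 ≈ 0.228845.
Under the Kimura two-parameter model, d = −½ ln(1 − 2P − Q) − ¼ ln(1 − 2Q).
1 − 2P − Q = 0.757909, giving −½ ln(0.757909) = 0.138596.
1 − 2Q = 0.54231, giving −¼ ln(0.54231) = 0.152979.
d = 0.138596 + 0.152979 = 0.291575.
Under a molecular clock d = 2μt, so t = d/(2μ) = 0.291575 / (2 × 0.031) = 4.70 Myr.

4.70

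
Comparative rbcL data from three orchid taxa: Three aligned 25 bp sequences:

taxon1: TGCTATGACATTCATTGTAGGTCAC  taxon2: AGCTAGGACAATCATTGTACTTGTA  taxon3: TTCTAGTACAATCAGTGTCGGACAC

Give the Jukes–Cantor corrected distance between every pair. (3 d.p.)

d(taxon1,taxon2) = 0.417, d(taxon1,taxon3) = 0.351, d(taxon2,taxon3) = 0.663

taxon1–taxon2: 8/25 sites differ → p = 0.32, d = −0.75 ln(1 − 0.426667) = 0.417216 ≈ 0.417.
taxon1–taxon3: 7/25 sites differ → p = 0.28, d = −0.75 ln(1 − 0.373333) = 0.350505 ≈ 0.351.
taxon2–taxon3: 11/25 sites differ → p = 0.44, d = −0.75 ln(1 − 0.586667) = 0.662626 ≈ 0.663.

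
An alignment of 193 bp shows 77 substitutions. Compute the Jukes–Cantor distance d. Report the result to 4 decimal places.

0.5694

p = 77/193 ≈ 0.398964.
d = −(3/4) ln(1 − 4p/3) = −0.75 ln(1 − 0.531952) = −0.75 ln(0.468048)
  = −0.75 × (-0.759184) = 0.569388 substitutions/site.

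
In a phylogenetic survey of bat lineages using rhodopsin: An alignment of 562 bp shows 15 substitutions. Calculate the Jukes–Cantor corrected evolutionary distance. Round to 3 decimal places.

p = 15/562 ≈ 0.02669.
d = −(3/4) ln(1 − 4p/3) = −0.75 ln(1 − 0.035587) = −0.75 ln(0.964413)
  = −0.75 × (-0.036236) = 0.027177 substitutions/site.

0.027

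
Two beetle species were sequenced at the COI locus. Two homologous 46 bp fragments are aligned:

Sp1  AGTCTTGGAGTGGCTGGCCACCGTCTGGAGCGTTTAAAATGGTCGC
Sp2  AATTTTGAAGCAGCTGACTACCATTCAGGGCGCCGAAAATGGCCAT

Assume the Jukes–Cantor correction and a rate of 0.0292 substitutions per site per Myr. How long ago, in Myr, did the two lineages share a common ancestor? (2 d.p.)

The sequences differ at 18 of 46 sites, so p = 18/46 ≈ 0.391304.
d = −(3/4) ln(1 − 4p/3) = −0.75 ln(1 − 0.521739) = −0.75 ln(0.478261)
  = −0.75 × (-0.737599) = 0.553199 substitutions/site.
Under a molecular clock d = 2μt, so t = d/(2μ) = 0.553199 / (2 × 0.0292) = 9.47 Myr.

9.47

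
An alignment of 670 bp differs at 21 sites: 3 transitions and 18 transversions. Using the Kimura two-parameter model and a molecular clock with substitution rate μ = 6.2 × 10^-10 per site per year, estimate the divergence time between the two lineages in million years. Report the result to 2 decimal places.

25.84

P = 3/670 ≈ 0.004478 and Q = 18/670 ≈ 0.026866.
Under the Kimura two-parameter model, d = −½ ln(1 − 2P − Q) − ¼ ln(1 − 2Q).
1 − 2P − Q = 0.964178, giving −½ ln(0.964178) = 0.018240.
1 − 2Q = 0.946268, giving −¼ ln(0.946268) = 0.013807.
d = 0.018240 + 0.013807 = 0.032047.
Under a molecular clock d = 2μt, so t = d/(2μ) = 0.032047 / (2 × 6.2 × 10^-10) = 25.84 million years.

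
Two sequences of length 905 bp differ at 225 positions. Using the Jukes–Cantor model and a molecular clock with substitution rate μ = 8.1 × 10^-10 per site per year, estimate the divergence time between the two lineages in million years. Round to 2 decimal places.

186.44

p = 225/905 ≈ 0.248619.
d = −(3/4) ln(1 − 4p/3) = −0.75 ln(1 − 0.331492) = −0.75 ln(0.668508)
  = −0.75 × (-0.402707) = 0.302030 substitutions/site.
Under a molecular clock d = 2μt, so t = d/(2μ) = 0.302030 / (2 × 8.1 × 10^-10) = 186.44 million years.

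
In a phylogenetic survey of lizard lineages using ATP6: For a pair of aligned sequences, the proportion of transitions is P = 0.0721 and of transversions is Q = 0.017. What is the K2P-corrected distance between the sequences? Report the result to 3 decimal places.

0.097

Under the Kimura two-parameter model, d = −½ ln(1 − 2P − Q) − ¼ ln(1 − 2Q).
1 − 2P − Q = 0.8388, giving −½ ln(0.8388) = 0.087891.
1 − 2Q = 0.966, giving −¼ ln(0.966) = 0.008648.
d = 0.087891 + 0.008648 = 0.096539.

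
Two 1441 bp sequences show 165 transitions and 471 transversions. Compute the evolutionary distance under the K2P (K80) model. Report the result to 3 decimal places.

P = 165/1441 ≈ 0.114504 and Q = 471/1441 ≈ 0.326856.
Under the Kimura two-parameter model, d = −½ ln(1 − 2P − Q) − ¼ ln(1 − 2Q).
1 − 2P − Q = 0.444136, giving −½ ln(0.444136) = 0.405812.
1 − 2Q = 0.346288, giving −¼ ln(0.346288) = 0.265121.
d = 0.405812 + 0.265121 = 0.670933.

0.671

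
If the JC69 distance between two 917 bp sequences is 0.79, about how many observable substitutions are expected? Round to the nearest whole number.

Invert JC69: p = (3/4)(1 − e^(−4d/3)) = 0.75 × (1 − e^(-1.053333)) = 0.75 × (1 − 0.348773) = 0.488420.
Expected differing sites = pL ≈ 0.488420 × 917 = 447.88114 ≈ 448.

448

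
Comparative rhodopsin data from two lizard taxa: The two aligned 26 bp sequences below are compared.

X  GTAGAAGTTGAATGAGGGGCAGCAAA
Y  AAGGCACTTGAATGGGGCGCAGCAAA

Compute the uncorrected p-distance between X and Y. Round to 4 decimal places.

The sequences differ at 7 of 26 positions (sites 1, 2, 3, 5, 7, 15, 18).
p = 7/26 = 0.269230… ≈ 0.2692 (to 4 d.p.).

0.2692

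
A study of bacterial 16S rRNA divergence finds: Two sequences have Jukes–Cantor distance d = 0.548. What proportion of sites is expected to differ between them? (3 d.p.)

0.389

p = (3/4)(1 − e^(−4d/3)) = 0.75 × (1 − e^(-0.730667)) = 0.75 × (1 − 0.481588) = 0.388809.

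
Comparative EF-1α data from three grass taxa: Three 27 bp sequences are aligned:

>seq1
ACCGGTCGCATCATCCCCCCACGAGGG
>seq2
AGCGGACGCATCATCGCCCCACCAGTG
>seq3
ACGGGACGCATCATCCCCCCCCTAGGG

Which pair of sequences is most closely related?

seq1–seq2: 5/27 differ, p = 0.185, d = 0.213.
seq1–seq3: 4/27 differ, p = 0.148, d = 0.165.
seq2–seq3: 6/27 differ, p = 0.222, d = 0.264.
The smallest distance is between seq1 and seq3.

seq1 and seq3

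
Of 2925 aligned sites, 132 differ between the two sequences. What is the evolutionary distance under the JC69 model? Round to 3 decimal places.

0.047

p = 132/2925 ≈ 0.045128.
d = −(3/4) ln(1 − 4p/3) = −0.75 ln(1 − 0.060171) = −0.75 ln(0.939829)
  = −0.75 × (-0.062057) = 0.046543 substitutions/site.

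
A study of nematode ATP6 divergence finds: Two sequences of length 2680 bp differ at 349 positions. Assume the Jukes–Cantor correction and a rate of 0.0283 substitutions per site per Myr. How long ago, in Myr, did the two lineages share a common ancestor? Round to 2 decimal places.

2.53

p = 349/2680 ≈ 0.130224.
d = −(3/4) ln(1 − 4p/3) = −0.75 ln(1 − 0.173632) = −0.75 ln(0.826368)
  = −0.75 × (-0.190715) = 0.143036 substitutions/site.
Under a molecular clock d = 2μt, so t = d/(2μ) = 0.143036 / (2 × 0.0283) = 2.53 Myr.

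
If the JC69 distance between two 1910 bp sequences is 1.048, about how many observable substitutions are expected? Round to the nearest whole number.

Invert JC69: p = (3/4)(1 − e^(−4d/3)) = 0.75 × (1 − e^(-1.397333)) = 0.75 × (1 − 0.247256) = 0.564558.
Expected differing sites = pL ≈ 0.564558 × 1910 = 1078.30578 ≈ 1078.

1078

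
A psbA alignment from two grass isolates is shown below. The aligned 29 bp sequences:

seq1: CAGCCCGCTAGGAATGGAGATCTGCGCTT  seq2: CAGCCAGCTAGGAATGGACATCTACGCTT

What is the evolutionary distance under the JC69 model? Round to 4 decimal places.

The sequences differ at 3 of 29 sites (6, 19, 24), so p = 3/29 ≈ 0.103448.
d = −(3/4) ln(1 − 4p/3) = −0.75 ln(1 − 0.137931) = −0.75 ln(0.862069)
  = −0.75 × (-0.148420) = 0.111315 substitutions/site.

0.1113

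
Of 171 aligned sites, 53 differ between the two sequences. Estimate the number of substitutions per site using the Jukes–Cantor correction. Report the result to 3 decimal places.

p = 53/171 ≈ 0.309942.
d = −(3/4) ln(1 − 4p/3) = −0.75 ln(1 − 0.413256) = −0.75 ln(0.586744)
  = −0.75 × (-0.533167) = 0.399875 substitutions/site.

0.400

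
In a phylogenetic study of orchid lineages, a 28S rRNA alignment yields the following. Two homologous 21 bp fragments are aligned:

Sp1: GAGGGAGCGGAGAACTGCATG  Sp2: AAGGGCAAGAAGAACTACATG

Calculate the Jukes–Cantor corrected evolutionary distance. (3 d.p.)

0.360

The sequences differ at 6 of 21 sites (1, 6, 7, 8, 10, 17), so p = 6/21 ≈ 0.285714.
d = −(3/4) ln(1 − 4p/3) = −0.75 ln(1 − 0.380952) = −0.75 ln(0.619048)
  = −0.75 × (-0.479572) = 0.359679 substitutions/site.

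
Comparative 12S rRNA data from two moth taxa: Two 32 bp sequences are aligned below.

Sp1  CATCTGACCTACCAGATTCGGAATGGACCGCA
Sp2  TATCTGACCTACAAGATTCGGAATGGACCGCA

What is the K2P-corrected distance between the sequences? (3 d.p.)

Of 32 sites, 1 differences are transitions and 1 are transversions, so P = 1/32 = 0.03125 and Q = 1/32 = 0.03125.
Under the Kimura two-parameter model, d = −½ ln(1 − 2P − Q) − ¼ ln(1 − 2Q).
1 − 2P − Q = 0.90625, giving −½ ln(0.90625) = 0.049220.
1 − 2Q = 0.9375, giving −¼ ln(0.9375) = 0.016135.
d = 0.049220 + 0.016135 = 0.065355.

0.065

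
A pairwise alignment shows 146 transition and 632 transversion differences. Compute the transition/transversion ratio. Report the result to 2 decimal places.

R = 146/632 = 0.231012… ≈ 0.23 (to 2 d.p.).

0.23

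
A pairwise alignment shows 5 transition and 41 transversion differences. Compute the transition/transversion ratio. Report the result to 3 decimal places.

R = 5/41 = 0.121951… ≈ 0.122 (to 3 d.p.).

0.122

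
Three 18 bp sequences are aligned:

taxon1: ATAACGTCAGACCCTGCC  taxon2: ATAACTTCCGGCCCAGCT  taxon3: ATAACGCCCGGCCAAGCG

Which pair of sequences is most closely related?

taxon1–taxon2: 5/18 differ, p = 0.278, d = 0.347.
taxon1–taxon3: 6/18 differ, p = 0.333, d = 0.441.
taxon2–taxon3: 4/18 differ, p = 0.222, d = 0.264.
The smallest distance is between taxon2 and taxon3.

taxon2 and taxon3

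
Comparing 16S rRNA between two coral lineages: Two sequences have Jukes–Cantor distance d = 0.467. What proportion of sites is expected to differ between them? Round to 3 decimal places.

0.348

p = (3/4)(1 − e^(−4d/3)) = 0.75 × (1 − e^(-0.622667)) = 0.75 × (1 − 0.536512) = 0.347616.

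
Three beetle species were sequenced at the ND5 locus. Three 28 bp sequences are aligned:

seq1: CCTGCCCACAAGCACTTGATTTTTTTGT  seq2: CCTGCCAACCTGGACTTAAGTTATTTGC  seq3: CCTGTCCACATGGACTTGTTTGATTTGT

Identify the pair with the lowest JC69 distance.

seq1–seq2: 8/28 differ, p = 0.286, d = 0.360.
seq1–seq3: 6/28 differ, p = 0.214, d = 0.252.
seq2–seq3: 8/28 differ, p = 0.286, d = 0.360.
The smallest distance is between seq1 and seq3.

seq1 and seq3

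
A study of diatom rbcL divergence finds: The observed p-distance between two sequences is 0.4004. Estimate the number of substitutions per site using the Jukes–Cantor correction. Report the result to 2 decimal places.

0.57

d = −(3/4) ln(1 − 4p/3) = −0.75 ln(1 − 0.533867) = −0.75 ln(0.466133)
  = −0.75 × (-0.763284) = 0.572463 substitutions/site.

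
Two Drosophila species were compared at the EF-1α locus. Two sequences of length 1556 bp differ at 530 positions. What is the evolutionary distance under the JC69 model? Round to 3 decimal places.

p = 530/1556 ≈ 0.340617.
d = −(3/4) ln(1 − 4p/3) = −0.75 ln(1 − 0.454156) = −0.75 ln(0.545844)
  = −0.75 × (-0.605422) = 0.454067 substitutions/site.

0.454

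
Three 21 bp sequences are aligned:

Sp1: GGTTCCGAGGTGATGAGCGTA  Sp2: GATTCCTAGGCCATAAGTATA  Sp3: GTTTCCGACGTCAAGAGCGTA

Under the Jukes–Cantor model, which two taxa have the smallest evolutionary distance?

Sp1 and Sp3

Sp1–Sp2: 7/21 differ, p = 0.333, d = 0.441.
Sp1–Sp3: 4/21 differ, p = 0.190, d = 0.220.
Sp2–Sp3: 8/21 differ, p = 0.381, d = 0.532.
The smallest distance is between Sp1 and Sp3.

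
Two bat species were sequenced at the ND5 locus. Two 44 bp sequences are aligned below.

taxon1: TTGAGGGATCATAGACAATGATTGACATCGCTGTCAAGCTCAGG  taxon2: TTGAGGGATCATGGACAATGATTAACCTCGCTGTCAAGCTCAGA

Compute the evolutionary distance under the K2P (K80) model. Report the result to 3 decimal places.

0.098

Of 44 sites, 3 differences are transitions and 1 are transversions, so P = 3/44 ≈ 0.068182 and Q = 1/44 ≈ 0.022727.
Under the Kimura two-parameter model, d = −½ ln(1 − 2P − Q) − ¼ ln(1 − 2Q).
1 − 2P − Q = 0.840909, giving −½ ln(0.840909) = 0.086636.
1 − 2Q = 0.954546, giving −¼ ln(0.954546) = 0.011630.
d = 0.086636 + 0.011630 = 0.098266.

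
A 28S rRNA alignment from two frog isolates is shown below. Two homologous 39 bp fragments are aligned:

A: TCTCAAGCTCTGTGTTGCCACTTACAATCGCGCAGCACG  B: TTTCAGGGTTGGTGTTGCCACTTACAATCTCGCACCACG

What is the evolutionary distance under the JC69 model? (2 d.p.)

The sequences differ at 7 of 39 sites (2, 6, 8, 10, 11, 30, 35), so p = 7/39 ≈ 0.179487.
d = −(3/4) ln(1 − 4p/3) = −0.75 ln(1 − 0.239316) = −0.75 ln(0.760684)
  = −0.75 × (-0.273537) = 0.205153 substitutions/site.

0.21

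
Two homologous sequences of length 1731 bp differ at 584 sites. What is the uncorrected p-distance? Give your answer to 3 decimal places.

0.337

p = 584/1731 = 0.337377… ≈ 0.337 (to 3 d.p.).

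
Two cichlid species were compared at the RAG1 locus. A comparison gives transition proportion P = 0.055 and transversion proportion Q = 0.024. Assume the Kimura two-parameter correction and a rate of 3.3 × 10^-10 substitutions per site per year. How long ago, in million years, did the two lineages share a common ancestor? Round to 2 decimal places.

127.63

Under the Kimura two-parameter model, d = −½ ln(1 − 2P − Q) − ¼ ln(1 − 2Q).
1 − 2P − Q = 0.866, giving −½ ln(0.866) = 0.071935.
1 − 2Q = 0.952, giving −¼ ln(0.952) = 0.012298.
d = 0.071935 + 0.012298 = 0.084233.
Under a molecular clock d = 2μt, so t = d/(2μ) = 0.084233 / (2 × 3.3 × 10^-10) = 127.63 million years.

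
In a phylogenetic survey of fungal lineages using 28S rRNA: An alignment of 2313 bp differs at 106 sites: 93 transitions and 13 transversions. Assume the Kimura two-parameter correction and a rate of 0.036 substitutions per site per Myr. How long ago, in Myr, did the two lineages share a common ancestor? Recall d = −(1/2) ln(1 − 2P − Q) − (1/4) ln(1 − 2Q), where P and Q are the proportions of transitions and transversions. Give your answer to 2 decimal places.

0.66

P = 93/2313 ≈ 0.040208 and Q = 13/2313 ≈ 0.00562.
Under the Kimura two-parameter model, d = −½ ln(1 − 2P − Q) − ¼ ln(1 − 2Q).
1 − 2P − Q = 0.913964, giving −½ ln(0.913964) = 0.044982.
1 − 2Q = 0.98876, giving −¼ ln(0.98876) = 0.002826.
d = 0.044982 + 0.002826 = 0.047808.
Under a molecular clock d = 2μt, so t = d/(2μ) = 0.047808 / (2 × 0.036) = 0.66 Myr.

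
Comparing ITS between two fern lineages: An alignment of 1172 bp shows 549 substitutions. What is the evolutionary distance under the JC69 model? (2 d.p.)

0.73

p = 549/1172 ≈ 0.46843.
d = −(3/4) ln(1 − 4p/3) = −0.75 ln(1 − 0.624573) = −0.75 ln(0.375427)
  = −0.75 × (-0.979691) = 0.734768 substitutions/site.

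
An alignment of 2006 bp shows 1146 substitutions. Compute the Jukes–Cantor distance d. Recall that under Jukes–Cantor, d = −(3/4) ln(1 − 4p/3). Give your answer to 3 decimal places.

1.076

p = 1146/2006 ≈ 0.571286.
d = −(3/4) ln(1 − 4p/3) = −0.75 ln(1 − 0.761715) = −0.75 ln(0.238285)
  = −0.75 × (-1.434288) = 1.075716 substitutions/site.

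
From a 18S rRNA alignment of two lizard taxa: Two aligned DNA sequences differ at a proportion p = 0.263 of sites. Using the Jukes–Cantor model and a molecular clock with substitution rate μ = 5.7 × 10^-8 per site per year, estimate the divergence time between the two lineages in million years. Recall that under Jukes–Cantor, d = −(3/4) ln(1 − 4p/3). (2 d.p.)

2.84

d = −(3/4) ln(1 − 4p/3) = −0.75 ln(1 − 0.350667) = −0.75 ln(0.649333)
  = −0.75 × (-0.431810) = 0.323858 substitutions/site.
Under a molecular clock d = 2μt, so t = d/(2μ) = 0.323858 / (2 × 5.7 × 10^-8) = 2.84 million years.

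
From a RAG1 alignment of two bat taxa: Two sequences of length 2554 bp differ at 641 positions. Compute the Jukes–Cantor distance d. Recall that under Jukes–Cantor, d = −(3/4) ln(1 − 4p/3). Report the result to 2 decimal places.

p = 641/2554 ≈ 0.250979.
d = −(3/4) ln(1 − 4p/3) = −0.75 ln(1 − 0.334639) = −0.75 ln(0.665361)
  = −0.75 × (-0.407426) = 0.305570 substitutions/site.

0.31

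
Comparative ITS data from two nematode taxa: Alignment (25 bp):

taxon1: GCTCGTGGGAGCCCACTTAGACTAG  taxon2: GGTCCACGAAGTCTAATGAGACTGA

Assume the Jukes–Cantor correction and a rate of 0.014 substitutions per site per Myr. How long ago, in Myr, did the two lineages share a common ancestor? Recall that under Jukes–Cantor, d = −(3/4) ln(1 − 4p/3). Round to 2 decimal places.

23.67

The sequences differ at 11 of 25 sites, so p = 11/25 = 0.44.
d = −(3/4) ln(1 − 4p/3) = −0.75 ln(1 − 0.586667) = −0.75 ln(0.413333)
  = −0.75 × (-0.883502) = 0.662627 substitutions/site.
Under a molecular clock d = 2μt, so t = d/(2μ) = 0.662627 / (2 × 0.014) = 23.67 Myr.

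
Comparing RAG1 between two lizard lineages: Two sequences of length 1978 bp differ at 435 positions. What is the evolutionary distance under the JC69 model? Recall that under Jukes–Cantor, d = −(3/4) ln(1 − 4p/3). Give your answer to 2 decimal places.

p = 435/1978 ≈ 0.219919.
d = −(3/4) ln(1 − 4p/3) = −0.75 ln(1 − 0.293225) = −0.75 ln(0.706775)
  = −0.75 × (-0.347043) = 0.260282 substitutions/site.

0.26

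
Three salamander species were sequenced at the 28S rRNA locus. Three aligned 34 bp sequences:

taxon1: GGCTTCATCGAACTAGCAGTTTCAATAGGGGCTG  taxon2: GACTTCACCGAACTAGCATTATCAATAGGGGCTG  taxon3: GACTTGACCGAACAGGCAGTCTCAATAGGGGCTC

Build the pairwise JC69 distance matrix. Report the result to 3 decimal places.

taxon1–taxon2: 4/34 sites differ → p ≈ 0.117647, d = −0.75 ln(1 − 0.156863) = 0.127969 ≈ 0.128.
taxon1–taxon3: 7/34 sites differ → p ≈ 0.205882, d = −0.75 ln(1 − 0.274509) = 0.240680 ≈ 0.241.
taxon2–taxon3: 6/34 sites differ → p ≈ 0.176471, d = −0.75 ln(1 − 0.235295) = 0.201199 ≈ 0.201.

d(taxon1,taxon2) = 0.128, d(taxon1,taxon3) = 0.241, d(taxon2,taxon3) = 0.201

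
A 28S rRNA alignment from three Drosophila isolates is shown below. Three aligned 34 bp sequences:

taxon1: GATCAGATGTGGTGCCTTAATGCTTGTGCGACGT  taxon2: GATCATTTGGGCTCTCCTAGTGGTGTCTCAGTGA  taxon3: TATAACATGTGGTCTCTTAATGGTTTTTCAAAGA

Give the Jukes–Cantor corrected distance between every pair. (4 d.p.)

taxon1–taxon2: 17/34 sites differ → p = 0.5, d = −0.75 ln(1 − 0.666667) = 0.823960 ≈ 0.8240.
taxon1–taxon3: 11/34 sites differ → p ≈ 0.323529, d = −0.75 ln(1 − 0.431372) = 0.423397 ≈ 0.4234.
taxon2–taxon3: 12/34 sites differ → p ≈ 0.352941, d = −0.75 ln(1 − 0.470588) = 0.476991 ≈ 0.4770.

d(taxon1,taxon2) = 0.8240, d(taxon1,taxon3) = 0.4234, d(taxon2,taxon3) = 0.4770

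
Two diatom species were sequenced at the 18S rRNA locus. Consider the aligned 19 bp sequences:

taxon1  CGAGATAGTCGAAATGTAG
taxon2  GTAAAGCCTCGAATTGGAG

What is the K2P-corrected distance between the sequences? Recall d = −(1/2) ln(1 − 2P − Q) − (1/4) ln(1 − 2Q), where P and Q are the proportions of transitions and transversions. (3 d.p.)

0.655

Of 19 sites, 1 differences are transitions and 7 are transversions, so P = 1/19 ≈ 0.052632 and Q = 7/19 ≈ 0.368421.
Under the Kimura two-parameter model, d = −½ ln(1 − 2P − Q) − ¼ ln(1 − 2Q).
1 − 2P − Q = 0.526315, giving −½ ln(0.526315) = 0.320928.
1 − 2Q = 0.263158, giving −¼ ln(0.263158) = 0.333750.
d = 0.320928 + 0.333750 = 0.654678.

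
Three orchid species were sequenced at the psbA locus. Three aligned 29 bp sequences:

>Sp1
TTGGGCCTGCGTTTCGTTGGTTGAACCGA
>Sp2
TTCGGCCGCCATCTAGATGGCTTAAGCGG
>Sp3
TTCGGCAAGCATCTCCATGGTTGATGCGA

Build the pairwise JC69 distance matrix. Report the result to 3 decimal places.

Sp1–Sp2: 11/29 sites differ → p ≈ 0.37931, d = −0.75 ln(1 − 0.505747) = 0.528531 ≈ 0.529.
Sp1–Sp3: 9/29 sites differ → p ≈ 0.310345, d = −0.75 ln(1 − 0.413793) = 0.400562 ≈ 0.401.
Sp2–Sp3: 9/29 sites differ → p ≈ 0.310345, d = −0.75 ln(1 − 0.413793) = 0.400562 ≈ 0.401.

d(Sp1,Sp2) = 0.529, d(Sp1,Sp3) = 0.401, d(Sp2,Sp3) = 0.401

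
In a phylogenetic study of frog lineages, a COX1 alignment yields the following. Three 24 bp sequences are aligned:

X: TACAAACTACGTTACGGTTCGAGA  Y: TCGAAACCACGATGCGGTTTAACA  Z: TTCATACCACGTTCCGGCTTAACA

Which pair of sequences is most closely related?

X–Y: 8/24 differ, p = 0.333, d = 0.441.
X–Z: 8/24 differ, p = 0.333, d = 0.441.
Y–Z: 6/24 differ, p = 0.250, d = 0.304.
The smallest distance is between Y and Z.

Y and Z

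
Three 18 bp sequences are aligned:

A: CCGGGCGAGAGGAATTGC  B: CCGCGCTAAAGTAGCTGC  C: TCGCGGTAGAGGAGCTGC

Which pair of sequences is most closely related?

A–B: 6/18 differ, p = 0.333, d = 0.441.
A–C: 6/18 differ, p = 0.333, d = 0.441.
B–C: 4/18 differ, p = 0.222, d = 0.264.
The smallest distance is between B and C.

B and C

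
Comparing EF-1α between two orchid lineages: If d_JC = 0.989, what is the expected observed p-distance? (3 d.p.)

p = (3/4)(1 − e^(−4d/3)) = 0.75 × (1 − e^(-1.318667)) = 0.75 × (1 − 0.267492) = 0.549381.

0.549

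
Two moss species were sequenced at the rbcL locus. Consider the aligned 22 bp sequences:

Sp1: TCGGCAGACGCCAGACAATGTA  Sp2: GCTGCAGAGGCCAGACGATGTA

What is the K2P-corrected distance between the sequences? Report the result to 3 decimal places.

0.209

Of 22 sites, 1 differences are transitions and 3 are transversions, so P = 1/22 ≈ 0.045455 and Q = 3/22 ≈ 0.136364.
Under the Kimura two-parameter model, d = −½ ln(1 − 2P − Q) − ¼ ln(1 − 2Q).
1 − 2P − Q = 0.772726, giving −½ ln(0.772726) = 0.128915.
1 − 2Q = 0.727272, giving −¼ ln(0.727272) = 0.079614.
d = 0.128915 + 0.079614 = 0.208529.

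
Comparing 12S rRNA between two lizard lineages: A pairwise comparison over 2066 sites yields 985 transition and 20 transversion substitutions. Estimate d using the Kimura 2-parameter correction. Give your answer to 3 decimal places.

P = 985/2066 ≈ 0.476767 and Q = 20/2066 ≈ 0.009681.
Under the Kimura two-parameter model, d = −½ ln(1 − 2P − Q) − ¼ ln(1 − 2Q).
1 − 2P − Q = 0.036785, giving −½ ln(0.036785) = 1.651333.
1 − 2Q = 0.980638, giving −¼ ln(0.980638) = 0.004888.
d = 1.651333 + 0.004888 = 1.656221.

1.656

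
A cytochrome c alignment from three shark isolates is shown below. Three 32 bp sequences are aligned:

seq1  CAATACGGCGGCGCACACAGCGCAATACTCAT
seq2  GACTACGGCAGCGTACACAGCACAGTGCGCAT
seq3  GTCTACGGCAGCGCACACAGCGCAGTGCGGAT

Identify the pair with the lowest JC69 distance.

seq2 and seq3

seq1–seq2: 8/32 differ, p = 0.250, d = 0.304.
seq1–seq3: 8/32 differ, p = 0.250, d = 0.304.
seq2–seq3: 4/32 differ, p = 0.125, d = 0.137.
The smallest distance is between seq2 and seq3.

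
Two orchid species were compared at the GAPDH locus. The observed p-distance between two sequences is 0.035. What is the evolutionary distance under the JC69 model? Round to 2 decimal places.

d = −(3/4) ln(1 − 4p/3) = −0.75 ln(1 − 0.046667) = −0.75 ln(0.953333)
  = −0.75 × (-0.047791) = 0.035843 substitutions/site.

0.04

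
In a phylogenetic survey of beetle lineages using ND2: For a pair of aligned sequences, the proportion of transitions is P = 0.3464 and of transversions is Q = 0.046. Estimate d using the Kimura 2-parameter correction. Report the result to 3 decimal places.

0.695

Under the Kimura two-parameter model, d = −½ ln(1 − 2P − Q) − ¼ ln(1 − 2Q).
1 − 2P − Q = 0.2612, giving −½ ln(0.2612) = 0.671234.
1 − 2Q = 0.908, giving −¼ ln(0.908) = 0.024128.
d = 0.671234 + 0.024128 = 0.695362.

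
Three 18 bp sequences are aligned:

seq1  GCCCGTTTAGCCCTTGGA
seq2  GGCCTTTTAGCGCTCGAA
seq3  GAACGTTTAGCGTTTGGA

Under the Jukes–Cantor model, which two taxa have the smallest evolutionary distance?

seq1–seq2: 5/18 differ, p = 0.278, d = 0.347.
seq1–seq3: 4/18 differ, p = 0.222, d = 0.264.
seq2–seq3: 6/18 differ, p = 0.333, d = 0.441.
The smallest distance is between seq1 and seq3.

seq1 and seq3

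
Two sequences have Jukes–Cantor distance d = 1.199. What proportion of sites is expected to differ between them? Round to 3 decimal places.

0.598

p = (3/4)(1 − e^(−4d/3)) = 0.75 × (1 − e^(-1.598667)) = 0.75 × (1 − 0.202166) = 0.598376.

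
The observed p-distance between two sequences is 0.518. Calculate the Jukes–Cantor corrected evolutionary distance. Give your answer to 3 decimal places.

d = −(3/4) ln(1 − 4p/3) = −0.75 ln(1 − 0.690667) = −0.75 ln(0.309333)
  = −0.75 × (-1.173337) = 0.880003 substitutions/site.

0.880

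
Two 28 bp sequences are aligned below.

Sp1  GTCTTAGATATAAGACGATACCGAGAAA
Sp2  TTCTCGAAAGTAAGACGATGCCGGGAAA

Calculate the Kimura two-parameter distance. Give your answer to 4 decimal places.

0.3851

Of 28 sites, 6 differences are transitions and 2 are transversions, so P = 6/28 ≈ 0.214286 and Q = 2/28 ≈ 0.071429.
Under the Kimura two-parameter model, d = −½ ln(1 − 2P − Q) − ¼ ln(1 − 2Q).
1 − 2P − Q = 0.499999, giving −½ ln(0.499999) = 0.346575.
1 − 2Q = 0.857142, giving −¼ ln(0.857142) = 0.038538.
d = 0.346575 + 0.038538 = 0.385113.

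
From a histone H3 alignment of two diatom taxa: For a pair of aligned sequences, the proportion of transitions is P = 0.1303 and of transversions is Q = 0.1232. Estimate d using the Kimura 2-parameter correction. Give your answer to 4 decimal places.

0.3128

Under the Kimura two-parameter model, d = −½ ln(1 − 2P − Q) − ¼ ln(1 − 2Q).
1 − 2P − Q = 0.6162, giving −½ ln(0.6162) = 0.242092.
1 − 2Q = 0.7536, giving −¼ ln(0.7536) = 0.070723.
d = 0.242092 + 0.070723 = 0.312815.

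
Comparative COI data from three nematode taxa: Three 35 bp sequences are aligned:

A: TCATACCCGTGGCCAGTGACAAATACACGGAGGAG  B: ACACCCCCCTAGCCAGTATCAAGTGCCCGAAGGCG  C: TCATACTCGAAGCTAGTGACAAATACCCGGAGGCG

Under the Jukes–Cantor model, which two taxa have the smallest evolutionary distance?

A and C

A–B: 12/35 differ, p = 0.343, d = 0.458.
A–C: 6/35 differ, p = 0.171, d = 0.195.
B–C: 12/35 differ, p = 0.343, d = 0.458.
The smallest distance is between A and C.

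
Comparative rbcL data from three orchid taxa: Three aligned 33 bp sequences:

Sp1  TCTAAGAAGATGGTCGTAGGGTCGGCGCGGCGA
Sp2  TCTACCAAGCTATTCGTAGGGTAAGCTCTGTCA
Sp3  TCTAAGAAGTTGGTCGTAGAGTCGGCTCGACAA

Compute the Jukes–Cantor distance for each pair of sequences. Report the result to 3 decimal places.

Sp1–Sp2: 11/33 sites differ → p ≈ 0.333333, d = −0.75 ln(1 − 0.444444) = 0.440839 ≈ 0.441.
Sp1–Sp3: 5/33 sites differ → p ≈ 0.151515, d = −0.75 ln(1 − 0.20202) = 0.169254 ≈ 0.169.
Sp2–Sp3: 12/33 sites differ → p ≈ 0.363636, d = −0.75 ln(1 − 0.484848) = 0.497470 ≈ 0.497.

d(Sp1,Sp2) = 0.441, d(Sp1,Sp3) = 0.169, d(Sp2,Sp3) = 0.497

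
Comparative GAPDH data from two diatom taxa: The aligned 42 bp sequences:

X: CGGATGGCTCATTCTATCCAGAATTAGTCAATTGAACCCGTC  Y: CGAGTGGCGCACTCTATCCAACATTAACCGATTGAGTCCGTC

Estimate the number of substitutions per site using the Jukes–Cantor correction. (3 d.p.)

The sequences differ at 11 of 42 sites, so p = 11/42 ≈ 0.261905.
d = −(3/4) ln(1 − 4p/3) = −0.75 ln(1 − 0.349207) = −0.75 ln(0.650793)
  = −0.75 × (-0.429564) = 0.322173 substitutions/site.

0.322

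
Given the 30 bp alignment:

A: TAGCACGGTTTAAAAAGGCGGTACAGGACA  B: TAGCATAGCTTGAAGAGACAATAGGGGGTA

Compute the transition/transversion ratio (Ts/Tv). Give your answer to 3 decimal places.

Transitions are A↔G and C↔T; transversions are all other mismatches.
Transitions: 11. Transversions: 1.
R = 11/1 = 11.000.

11.000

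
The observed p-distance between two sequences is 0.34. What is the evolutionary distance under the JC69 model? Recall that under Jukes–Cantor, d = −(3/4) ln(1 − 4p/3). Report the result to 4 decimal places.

0.4529

d = −(3/4) ln(1 − 4p/3) = −0.75 ln(1 − 0.453333) = −0.75 ln(0.546667)
  = −0.75 × (-0.603915) = 0.452936 substitutions/site.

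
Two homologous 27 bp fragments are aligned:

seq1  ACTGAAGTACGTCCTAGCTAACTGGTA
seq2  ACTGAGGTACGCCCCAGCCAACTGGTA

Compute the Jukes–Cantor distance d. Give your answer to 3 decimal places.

0.165

The sequences differ at 4 of 27 sites (6, 12, 15, 19), so p = 4/27 ≈ 0.148148.
d = −(3/4) ln(1 − 4p/3) = −0.75 ln(1 − 0.197531) = −0.75 ln(0.802469)
  = −0.75 × (-0.220062) = 0.165047 substitutions/site.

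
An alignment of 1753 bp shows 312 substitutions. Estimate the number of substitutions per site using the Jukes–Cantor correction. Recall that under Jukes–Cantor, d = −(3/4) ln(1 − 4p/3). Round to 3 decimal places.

p = 312/1753 ≈ 0.177981.
d = −(3/4) ln(1 − 4p/3) = −0.75 ln(1 − 0.237308) = −0.75 ln(0.762692)
  = −0.75 × (-0.270901) = 0.203176 substitutions/site.

0.203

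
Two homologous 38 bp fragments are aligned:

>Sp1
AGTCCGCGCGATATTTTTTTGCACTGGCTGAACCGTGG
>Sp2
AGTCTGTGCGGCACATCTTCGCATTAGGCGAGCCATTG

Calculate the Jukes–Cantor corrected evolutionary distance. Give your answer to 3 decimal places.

The sequences differ at 15 of 38 sites, so p = 15/38 ≈ 0.394737.
d = −(3/4) ln(1 − 4p/3) = −0.75 ln(1 − 0.526316) = −0.75 ln(0.473684)
  = −0.75 × (-0.747215) = 0.560411 substitutions/site.

0.560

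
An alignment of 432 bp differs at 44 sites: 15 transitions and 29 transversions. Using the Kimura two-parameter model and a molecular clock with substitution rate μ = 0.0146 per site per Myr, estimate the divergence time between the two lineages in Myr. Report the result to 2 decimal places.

P = 15/432 ≈ 0.034722 and Q = 29/432 ≈ 0.06713.
Under the Kimura two-parameter model, d = −½ ln(1 − 2P − Q) − ¼ ln(1 − 2Q).
1 − 2P − Q = 0.863426, giving −½ ln(0.863426) = 0.073424.
1 − 2Q = 0.86574, giving −¼ ln(0.86574) = 0.036043.
d = 0.073424 + 0.036043 = 0.109467.
Under a molecular clock d = 2μt, so t = d/(2μ) = 0.109467 / (2 × 0.0146) = 3.75 Myr.

3.75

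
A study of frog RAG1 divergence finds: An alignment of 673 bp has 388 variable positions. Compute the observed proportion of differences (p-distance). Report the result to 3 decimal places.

0.577

p = 388/673 = 0.576523… ≈ 0.577 (to 3 d.p.).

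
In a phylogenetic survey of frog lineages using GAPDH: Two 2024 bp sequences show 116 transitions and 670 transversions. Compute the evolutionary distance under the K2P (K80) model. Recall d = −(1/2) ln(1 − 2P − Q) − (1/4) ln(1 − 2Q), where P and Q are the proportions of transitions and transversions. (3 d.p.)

0.566

P = 116/2024 ≈ 0.057312 and Q = 670/2024 ≈ 0.331028.
Under the Kimura two-parameter model, d = −½ ln(1 − 2P − Q) − ¼ ln(1 − 2Q).
1 − 2P − Q = 0.554348, giving −½ ln(0.554348) = 0.294981.
1 − 2Q = 0.337944, giving −¼ ln(0.337944) = 0.271219.
d = 0.294981 + 0.271219 = 0.566200.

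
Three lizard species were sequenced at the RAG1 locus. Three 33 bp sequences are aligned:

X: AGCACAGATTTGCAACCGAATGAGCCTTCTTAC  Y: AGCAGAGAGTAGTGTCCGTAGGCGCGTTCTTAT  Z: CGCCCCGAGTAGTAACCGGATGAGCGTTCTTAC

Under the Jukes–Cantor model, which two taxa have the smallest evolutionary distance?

X and Z

X–Y: 11/33 differ, p = 0.333, d = 0.441.
X–Z: 8/33 differ, p = 0.242, d = 0.293.
Y–Z: 10/33 differ, p = 0.303, d = 0.388.
The smallest distance is between X and Z.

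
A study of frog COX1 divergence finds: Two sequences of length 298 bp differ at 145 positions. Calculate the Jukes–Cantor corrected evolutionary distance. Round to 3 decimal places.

0.785

p = 145/298 ≈ 0.486577.
d = −(3/4) ln(1 − 4p/3) = −0.75 ln(1 − 0.648769) = −0.75 ln(0.351231)
  = −0.75 × (-1.046311) = 0.784733 substitutions/site.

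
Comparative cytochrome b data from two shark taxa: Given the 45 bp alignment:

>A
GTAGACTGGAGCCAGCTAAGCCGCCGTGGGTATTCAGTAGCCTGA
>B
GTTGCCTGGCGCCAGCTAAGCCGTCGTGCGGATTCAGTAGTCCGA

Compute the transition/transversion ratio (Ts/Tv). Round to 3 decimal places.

0.600

Transitions are A↔G and C↔T; transversions are all other mismatches.
Transitions: 3. Transversions: 5.
R = 3/5 = 0.600.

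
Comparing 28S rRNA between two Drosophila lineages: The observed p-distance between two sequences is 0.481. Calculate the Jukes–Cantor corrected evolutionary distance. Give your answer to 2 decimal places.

d = −(3/4) ln(1 − 4p/3) = −0.75 ln(1 − 0.641333) = −0.75 ln(0.358667)
  = −0.75 × (-1.025361) = 0.769021 substitutions/site.

0.77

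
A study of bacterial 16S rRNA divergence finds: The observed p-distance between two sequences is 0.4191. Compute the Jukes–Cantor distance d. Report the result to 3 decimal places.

0.614

d = −(3/4) ln(1 − 4p/3) = −0.75 ln(1 − 0.5588) = −0.75 ln(0.4412)
  = −0.75 × (-0.818257) = 0.613693 substitutions/site.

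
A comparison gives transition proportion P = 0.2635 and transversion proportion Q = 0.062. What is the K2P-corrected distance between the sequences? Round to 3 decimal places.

Under the Kimura two-parameter model, d = −½ ln(1 − 2P − Q) − ¼ ln(1 − 2Q).
1 − 2P − Q = 0.411, giving −½ ln(0.411) = 0.444581.
1 − 2Q = 0.876, giving −¼ ln(0.876) = 0.033097.
d = 0.444581 + 0.033097 = 0.477678.

0.478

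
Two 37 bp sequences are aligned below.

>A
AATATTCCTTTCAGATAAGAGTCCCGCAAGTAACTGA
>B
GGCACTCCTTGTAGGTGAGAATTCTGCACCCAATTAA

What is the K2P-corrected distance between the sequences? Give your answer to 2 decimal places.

0.81

Of 37 sites, 13 differences are transitions and 3 are transversions, so P = 13/37 ≈ 0.351351 and Q = 3/37 ≈ 0.081081.
Under the Kimura two-parameter model, d = −½ ln(1 − 2P − Q) − ¼ ln(1 − 2Q).
1 − 2P − Q = 0.216217, giving −½ ln(0.216217) = 0.765736.
1 − 2Q = 0.837838, giving −¼ ln(0.837838) = 0.044233.
d = 0.765736 + 0.044233 = 0.809969.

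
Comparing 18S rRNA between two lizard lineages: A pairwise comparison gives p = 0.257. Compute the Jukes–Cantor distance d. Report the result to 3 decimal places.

0.315

d = −(3/4) ln(1 − 4p/3) = −0.75 ln(1 − 0.342667) = −0.75 ln(0.657333)
  = −0.75 × (-0.419565) = 0.314674 substitutions/site.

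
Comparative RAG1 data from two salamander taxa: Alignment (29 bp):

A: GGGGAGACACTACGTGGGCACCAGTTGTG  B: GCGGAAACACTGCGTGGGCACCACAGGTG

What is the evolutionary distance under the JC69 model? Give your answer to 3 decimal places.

The sequences differ at 6 of 29 sites (2, 6, 12, 24, 25, 26), so p = 6/29 ≈ 0.206897.
d = −(3/4) ln(1 − 4p/3) = −0.75 ln(1 − 0.275863) = −0.75 ln(0.724137)
  = −0.75 × (-0.322775) = 0.242081 substitutions/site.

0.242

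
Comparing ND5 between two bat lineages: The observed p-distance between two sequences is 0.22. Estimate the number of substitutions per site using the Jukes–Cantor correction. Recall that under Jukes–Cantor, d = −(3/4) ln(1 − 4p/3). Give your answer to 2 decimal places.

0.26

d = −(3/4) ln(1 − 4p/3) = −0.75 ln(1 − 0.293333) = −0.75 ln(0.706667)
  = −0.75 × (-0.347196) = 0.260397 substitutions/site.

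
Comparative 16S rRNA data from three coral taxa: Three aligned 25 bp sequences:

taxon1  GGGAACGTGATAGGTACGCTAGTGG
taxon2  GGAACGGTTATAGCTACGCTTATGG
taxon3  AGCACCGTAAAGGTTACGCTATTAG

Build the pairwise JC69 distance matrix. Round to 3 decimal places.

d(taxon1,taxon2) = 0.351, d(taxon1,taxon3) = 0.490, d(taxon2,taxon3) = 0.572

taxon1–taxon2: 7/25 sites differ → p = 0.28, d = −0.75 ln(1 − 0.373333) = 0.350505 ≈ 0.351.
taxon1–taxon3: 9/25 sites differ → p = 0.36, d = −0.75 ln(1 − 0.48) = 0.490445 ≈ 0.490.
taxon2–taxon3: 10/25 sites differ → p = 0.4, d = −0.75 ln(1 − 0.533333) = 0.571605 ≈ 0.572.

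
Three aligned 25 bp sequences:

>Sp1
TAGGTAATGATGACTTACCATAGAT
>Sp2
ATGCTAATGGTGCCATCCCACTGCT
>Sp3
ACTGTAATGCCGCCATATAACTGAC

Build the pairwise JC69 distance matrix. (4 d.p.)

d(Sp1,Sp2) = 0.5716, d(Sp1,Sp3) = 0.7662, d(Sp2,Sp3) = 0.5716

Sp1–Sp2: 10/25 sites differ → p = 0.4, d = −0.75 ln(1 − 0.533333) = 0.571605 ≈ 0.5716.
Sp1–Sp3: 12/25 sites differ → p = 0.48, d = −0.75 ln(1 − 0.64) = 0.766238 ≈ 0.7662.
Sp2–Sp3: 10/25 sites differ → p = 0.4, d = −0.75 ln(1 − 0.533333) = 0.571605 ≈ 0.5716.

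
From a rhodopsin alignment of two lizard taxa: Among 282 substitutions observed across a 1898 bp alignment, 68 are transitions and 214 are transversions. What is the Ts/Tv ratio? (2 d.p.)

R = 68/214 = 0.317757… ≈ 0.32 (to 2 d.p.).

0.32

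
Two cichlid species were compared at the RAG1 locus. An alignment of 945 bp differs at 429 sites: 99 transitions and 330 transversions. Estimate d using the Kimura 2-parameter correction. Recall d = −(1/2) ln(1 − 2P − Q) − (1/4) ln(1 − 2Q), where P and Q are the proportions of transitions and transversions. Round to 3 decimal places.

P = 99/945 ≈ 0.104762 and Q = 330/945 ≈ 0.349206.
Under the Kimura two-parameter model, d = −½ ln(1 − 2P − Q) − ¼ ln(1 − 2Q).
1 − 2P − Q = 0.44127, giving −½ ln(0.44127) = 0.409049.
1 − 2Q = 0.301588, giving −¼ ln(0.301588) = 0.299673.
d = 0.409049 + 0.299673 = 0.708722.

0.709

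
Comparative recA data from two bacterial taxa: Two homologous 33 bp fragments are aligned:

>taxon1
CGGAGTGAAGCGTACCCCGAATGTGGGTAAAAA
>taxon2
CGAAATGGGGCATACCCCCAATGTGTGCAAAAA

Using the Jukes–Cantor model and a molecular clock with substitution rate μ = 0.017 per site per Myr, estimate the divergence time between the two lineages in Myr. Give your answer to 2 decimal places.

The sequences differ at 8 of 33 sites (3, 5, 8, 9, 12, 19, 26, 28), so p = 8/33 ≈ 0.242424.
d = −(3/4) ln(1 − 4p/3) = −0.75 ln(1 − 0.323232) = −0.75 ln(0.676768)
  = −0.75 × (-0.390427) = 0.292820 substitutions/site.
Under a molecular clock d = 2μt, so t = d/(2μ) = 0.292820 / (2 × 0.017) = 8.61 Myr.

8.61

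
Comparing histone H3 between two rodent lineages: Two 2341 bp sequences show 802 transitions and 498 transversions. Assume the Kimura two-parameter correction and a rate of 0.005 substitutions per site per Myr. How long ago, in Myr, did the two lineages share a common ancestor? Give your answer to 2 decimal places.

P = 802/2341 ≈ 0.342589 and Q = 498/2341 ≈ 0.21273.
Under the Kimura two-parameter model, d = −½ ln(1 − 2P − Q) − ¼ ln(1 − 2Q).
1 − 2P − Q = 0.102092, giving −½ ln(0.102092) = 1.140940.
1 − 2Q = 0.57454, giving −¼ ln(0.57454) = 0.138546.
d = 1.140940 + 0.138546 = 1.279486.
Under a molecular clock d = 2μt, so t = d/(2μ) = 1.279486 / (2 × 0.005) = 127.95 Myr.

127.95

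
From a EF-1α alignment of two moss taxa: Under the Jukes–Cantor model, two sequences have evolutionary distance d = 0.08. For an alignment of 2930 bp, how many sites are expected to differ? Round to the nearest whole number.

222

Invert JC69: p = (3/4)(1 − e^(−4d/3)) = 0.75 × (1 − e^(-0.106667)) = 0.75 × (1 − 0.898825) = 0.075881.
Expected differing sites = pL ≈ 0.075881 × 2930 = 222.33133 ≈ 222.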